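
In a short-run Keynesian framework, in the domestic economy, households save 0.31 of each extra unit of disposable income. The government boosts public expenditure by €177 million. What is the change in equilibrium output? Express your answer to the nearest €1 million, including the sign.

+€571 million

MPC = 1 − MPS = 1 − 0.31 = 0.69.
Spending multiplier = 1/(1 − MPC) = 1/(1 − 0.69) = 1/0.31 ≈ 3.226.
ΔY = k × ΔG = (+€177 million) / 0.31 ≈ +€571 million.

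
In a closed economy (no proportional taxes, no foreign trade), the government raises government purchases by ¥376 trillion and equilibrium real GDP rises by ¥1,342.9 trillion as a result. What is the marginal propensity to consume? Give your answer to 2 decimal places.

Implied spending multiplier k = ΔY/ΔG = 1,342.9/376 ≈ 3.5715.
Since k = 1/(1 − MPC), MPC = 1 − 1/k = 1 − ΔG/ΔY = 1 − 376/1,342.9 ≈ 0.72.

0.72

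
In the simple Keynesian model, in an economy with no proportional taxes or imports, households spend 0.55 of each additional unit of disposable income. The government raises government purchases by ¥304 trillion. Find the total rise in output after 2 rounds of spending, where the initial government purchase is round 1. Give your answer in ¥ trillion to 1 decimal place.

¥471.2 trillion

Round 1 adds ΔG = ¥304 trillion; each later round is MPC = 0.55 times the previous.
After 2 rounds: 304 + 167.2 = ΔG·(1 − c^2)/(1 − c) = 304 × (1 − 0.3025)/0.45 = ¥471.2 trillion.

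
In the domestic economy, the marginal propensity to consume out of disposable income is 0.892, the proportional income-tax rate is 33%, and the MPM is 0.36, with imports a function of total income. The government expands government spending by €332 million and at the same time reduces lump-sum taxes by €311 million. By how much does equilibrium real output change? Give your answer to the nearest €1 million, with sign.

Expenditure multiplier = 1/(1 − c(1−t) + m) = 1/(1 − 0.892×0.67 + 0.36) = 1/0.76236 ≈ 1.312.
ΔG contributes k·ΔG = (+€332 million) / 0.76236 ≈ +€435.5 million.
ΔT of −€311 million changes first-round spending by −c·ΔT = +€277.412 million, contributing k·(−c·ΔT) = (+€277.412 million) / 0.76236 ≈ +€363.9 million.
Net ΔY = k(ΔG − c·ΔT) = (+€609.412 million) / 0.76236 ≈ +€799 million.

+€799 million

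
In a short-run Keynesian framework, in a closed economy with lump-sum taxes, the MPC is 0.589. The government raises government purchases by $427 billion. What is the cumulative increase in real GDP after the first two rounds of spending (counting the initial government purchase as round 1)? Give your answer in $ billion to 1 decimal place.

$678.5 billion

Round 1 adds ΔG = $427 billion; each later round is MPC = 0.589 times the previous.
After 2 rounds: 427 + 251.503 = ΔG·(1 − c^2)/(1 − c) = 427 × (1 − 0.346921)/0.411 ≈ $678.5 billion.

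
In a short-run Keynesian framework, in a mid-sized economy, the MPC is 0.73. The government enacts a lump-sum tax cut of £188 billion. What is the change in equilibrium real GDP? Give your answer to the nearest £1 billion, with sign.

+£508 billion

A lump-sum tax change of −£188 billion shifts disposable income by +£188 billion; first-round consumption changes by −c × ΔT = −0.73 × (−£188 billion) = +£137.24 billion.
Expenditure multiplier = 1/(1 − MPC) = 1/(1 − 0.73) = 1/0.27 ≈ 3.704.
The tax multiplier is −c × k ≈ −2.704, so ΔY = k × (−c·ΔT) = (+£137.24 billion) / 0.27 ≈ +£508 billion.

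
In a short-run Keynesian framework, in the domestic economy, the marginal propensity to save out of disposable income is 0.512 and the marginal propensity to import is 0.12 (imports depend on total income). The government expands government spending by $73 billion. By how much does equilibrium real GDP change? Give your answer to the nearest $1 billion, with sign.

MPC = 1 − MPS = 1 − 0.512 = 0.488.
Government-spending multiplier = 1/(1 − c + m) = 1/(1 − 0.488 + 0.12) = 1/0.632 ≈ 1.582.
ΔY = k × ΔG = (+$73 billion) / 0.632 ≈ +$116 billion.

+$116 billion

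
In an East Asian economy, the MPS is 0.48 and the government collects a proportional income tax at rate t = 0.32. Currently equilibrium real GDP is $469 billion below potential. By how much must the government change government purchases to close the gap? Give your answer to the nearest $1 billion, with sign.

+$303 billion

MPC = 1 − MPS = 1 − 0.48 = 0.52.
Spending multiplier = 1/(1 − c(1−t)) = 1/(1 − 0.52×0.68) = 1/0.6464 ≈ 1.547.
Need ΔY = +$469 billion, so ΔG = ΔY/k = (+$469 billion) × 0.6464 ≈ +$303 billion.
The government should increase government purchases by $303 billion.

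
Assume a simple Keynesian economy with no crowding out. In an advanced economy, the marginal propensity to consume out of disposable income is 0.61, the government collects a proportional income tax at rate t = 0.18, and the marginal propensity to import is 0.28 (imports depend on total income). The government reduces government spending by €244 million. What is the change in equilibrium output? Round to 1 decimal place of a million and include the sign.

Expenditure multiplier = 1/(1 − c(1−t) + m) = 1/(1 − 0.61×0.82 + 0.28) = 1/0.7798 ≈ 1.282.
ΔY = k × ΔG = (−€244 million) / 0.7798 ≈ −€312.9 million.

−€312.9 million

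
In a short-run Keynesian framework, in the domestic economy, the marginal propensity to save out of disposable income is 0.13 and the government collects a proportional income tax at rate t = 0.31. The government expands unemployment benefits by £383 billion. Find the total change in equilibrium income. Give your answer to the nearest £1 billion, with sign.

+£834 billion

MPC = 1 − MPS = 1 − 0.13 = 0.87.
The transfer change shifts disposable income by +£383 billion, so first-round consumption changes by c·ΔTR = 0.87 × (+£383 billion) = +£333.21 billion.
Expenditure multiplier = 1/(1 − c(1−t)) = 1/(1 − 0.87×0.69) = 1/0.3997 ≈ 2.502.
The transfer multiplier is c × k ≈ 2.177, so ΔY = k × (c·ΔTR) = (+£333.21 billion) / 0.3997 ≈ +£834 billion.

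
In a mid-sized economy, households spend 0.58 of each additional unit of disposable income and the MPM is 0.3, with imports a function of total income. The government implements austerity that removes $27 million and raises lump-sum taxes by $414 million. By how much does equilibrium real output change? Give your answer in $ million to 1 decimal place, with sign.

Expenditure multiplier = 1/(1 − c + m) = 1/(1 − 0.58 + 0.3) = 1/0.72 ≈ 1.389.
ΔG contributes k·ΔG = (−$27 million) / 0.72 = −$37.5 million.
ΔT of +$414 million changes first-round spending by −c·ΔT = −$240.12 million, contributing k·(−c·ΔT) = (−$240.12 million) / 0.72 = −$333.5 million.
Net ΔY = k(ΔG − c·ΔT) = (−$267.12 million) / 0.72 = −$371 million.

−$371.0 million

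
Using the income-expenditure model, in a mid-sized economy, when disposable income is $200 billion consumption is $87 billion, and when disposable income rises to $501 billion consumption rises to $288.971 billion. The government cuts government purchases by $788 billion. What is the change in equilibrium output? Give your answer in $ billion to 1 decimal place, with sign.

−$2,395.1 billion

MPC = ΔC/ΔYd = (288.971 − 87)/(501 − 200) = 201.971/301 = 0.671.
Expenditure multiplier = 1/(1 − MPC) = 1/(1 − 0.671) = 1/0.329 ≈ 3.04.
ΔY = k × ΔG = (−$788 billion) / 0.329 ≈ −$2,395.1 billion.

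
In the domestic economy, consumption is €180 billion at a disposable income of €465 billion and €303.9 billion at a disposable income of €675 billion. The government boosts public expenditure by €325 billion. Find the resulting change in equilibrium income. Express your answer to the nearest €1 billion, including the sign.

MPC = ΔC/ΔYd = (303.9 − 180)/(675 − 465) = 123.9/210 = 0.59.
Government-spending multiplier = 1/(1 − MPC) = 1/(1 − 0.59) = 1/0.41 ≈ 2.439.
ΔY = k × ΔG = (+€325 billion) / 0.41 ≈ +€793 billion.

+€793 billion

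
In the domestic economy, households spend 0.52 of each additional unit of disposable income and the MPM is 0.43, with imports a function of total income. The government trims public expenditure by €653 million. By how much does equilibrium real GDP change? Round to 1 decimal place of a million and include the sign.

Spending multiplier = 1/(1 − c + m) = 1/(1 − 0.52 + 0.43) = 1/0.91 ≈ 1.099.
ΔY = k × ΔG = (−€653 million) / 0.91 ≈ −€717.6 million.

−€717.6 million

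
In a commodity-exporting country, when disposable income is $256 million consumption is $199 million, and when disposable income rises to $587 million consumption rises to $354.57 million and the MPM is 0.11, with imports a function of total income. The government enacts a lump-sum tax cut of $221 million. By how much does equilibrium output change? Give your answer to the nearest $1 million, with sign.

+$162 million

MPC = ΔC/ΔYd = (354.57 − 199)/(587 − 256) = 155.57/331 = 0.47.
A lump-sum tax change of −$221 million shifts disposable income by +$221 million; first-round consumption changes by −c × ΔT = −0.47 × (−$221 million) = +$103.87 million.
Expenditure multiplier = 1/(1 − c + m) = 1/(1 − 0.47 + 0.11) = 1/0.64 ≈ 1.563.
The tax multiplier is −c × k ≈ −0.734, so ΔY = k × (−c·ΔT) = (+$103.87 million) / 0.64 ≈ +$162 million.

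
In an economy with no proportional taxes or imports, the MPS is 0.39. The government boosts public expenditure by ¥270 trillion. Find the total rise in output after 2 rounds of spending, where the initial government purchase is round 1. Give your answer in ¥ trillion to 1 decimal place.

MPC = 1 − MPS = 1 − 0.39 = 0.61.
Round 1 adds ΔG = ¥270 trillion; each later round is MPC = 0.61 times the previous.
After 2 rounds: 270 + 164.7 = ΔG·(1 − c^2)/(1 − c) = 270 × (1 − 0.3721)/0.39 = ¥434.7 trillion.

¥434.7 trillion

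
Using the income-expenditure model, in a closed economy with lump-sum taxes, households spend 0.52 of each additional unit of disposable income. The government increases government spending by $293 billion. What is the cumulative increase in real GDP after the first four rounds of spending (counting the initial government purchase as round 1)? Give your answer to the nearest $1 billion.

Round 1 adds ΔG = $293 billion; each later round is MPC = 0.52 times the previous.
After 4 rounds: 293 + 152.36 + 79.2272 + 41.198144 = ΔG·(1 − c^4)/(1 − c) = 293 × (1 − 0.07311616)/0.48 ≈ $566 billion.

$566 billion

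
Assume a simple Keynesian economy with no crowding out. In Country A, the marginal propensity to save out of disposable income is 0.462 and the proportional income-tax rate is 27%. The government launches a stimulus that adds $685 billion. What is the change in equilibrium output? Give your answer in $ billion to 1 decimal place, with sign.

+$1,128.0 billion

MPC = 1 − MPS = 1 − 0.462 = 0.538.
Spending multiplier = 1/(1 − c(1−t)) = 1/(1 − 0.538×0.73) = 1/0.60726 ≈ 1.647.
ΔY = k × ΔG = (+$685 billion) / 0.60726 ≈ +$1,128 billion.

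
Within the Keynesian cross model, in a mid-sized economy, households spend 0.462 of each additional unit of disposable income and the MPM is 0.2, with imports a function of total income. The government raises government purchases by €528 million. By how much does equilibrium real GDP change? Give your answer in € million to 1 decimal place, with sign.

+€715.4 million

Expenditure multiplier = 1/(1 − c + m) = 1/(1 − 0.462 + 0.2) = 1/0.738 ≈ 1.355.
ΔY = k × ΔG = (+€528 million) / 0.738 ≈ +€715.4 million.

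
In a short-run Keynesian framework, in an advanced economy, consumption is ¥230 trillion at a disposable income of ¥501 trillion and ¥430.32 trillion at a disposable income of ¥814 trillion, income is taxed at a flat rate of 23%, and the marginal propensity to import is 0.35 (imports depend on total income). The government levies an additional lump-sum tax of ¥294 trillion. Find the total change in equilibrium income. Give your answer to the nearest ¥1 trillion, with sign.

−¥220 trillion

MPC = ΔC/ΔYd = (430.32 − 230)/(814 − 501) = 200.32/313 = 0.64.
A lump-sum tax change of +¥294 trillion shifts disposable income by −¥294 trillion; first-round consumption changes by −c × ΔT = −0.64 × (+¥294 trillion) = −¥188.16 trillion.
Expenditure multiplier = 1/(1 − c(1−t) + m) = 1/(1 − 0.64×0.77 + 0.35) = 1/0.8572 ≈ 1.167.
The tax multiplier is −c × k ≈ −0.747, so ΔY = k × (−c·ΔT) = (−¥188.16 trillion) / 0.8572 ≈ −¥220 trillion.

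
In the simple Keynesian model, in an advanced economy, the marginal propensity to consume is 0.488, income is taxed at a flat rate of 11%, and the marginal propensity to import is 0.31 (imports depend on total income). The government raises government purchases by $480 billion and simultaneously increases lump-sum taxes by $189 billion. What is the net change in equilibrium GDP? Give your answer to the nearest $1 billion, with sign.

+$443 billion

Expenditure multiplier = 1/(1 − c(1−t) + m) = 1/(1 − 0.488×0.89 + 0.31) = 1/0.87568 ≈ 1.142.
ΔG contributes k·ΔG = (+$480 billion) / 0.87568 ≈ +$548.1 billion.
ΔT of +$189 billion changes first-round spending by −c·ΔT = −$92.232 billion, contributing k·(−c·ΔT) = (−$92.232 billion) / 0.87568 ≈ −$105.3 billion.
Net ΔY = k(ΔG − c·ΔT) = (+$387.768 billion) / 0.87568 ≈ +$443 billion.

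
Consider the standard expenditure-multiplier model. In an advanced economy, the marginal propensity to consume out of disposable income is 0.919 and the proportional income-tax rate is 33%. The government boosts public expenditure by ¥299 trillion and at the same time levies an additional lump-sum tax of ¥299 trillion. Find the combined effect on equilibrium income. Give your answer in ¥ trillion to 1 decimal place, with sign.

Expenditure multiplier = 1/(1 − c(1−t)) = 1/(1 − 0.919×0.67) = 1/0.38427 ≈ 2.602.
ΔG contributes k·ΔG = (+¥299 trillion) / 0.38427 ≈ +¥778.1 trillion.
ΔT of +¥299 trillion changes first-round spending by −c·ΔT = −¥274.781 trillion, contributing k·(−c·ΔT) = (−¥274.781 trillion) / 0.38427 ≈ −¥715.1 trillion.
Net ΔY = k(ΔG − c·ΔT) = (+¥24.219 trillion) / 0.38427 ≈ +¥63 trillion.

+¥63.0 trillion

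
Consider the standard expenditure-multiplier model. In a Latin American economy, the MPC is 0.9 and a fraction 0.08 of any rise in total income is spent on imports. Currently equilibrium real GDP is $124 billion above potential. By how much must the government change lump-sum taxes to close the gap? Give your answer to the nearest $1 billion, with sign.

Spending multiplier = 1/(1 − c + m) = 1/(1 − 0.9 + 0.08) = 1/0.18 ≈ 5.556.
Tax multiplier = −c·k = −0.9/0.18 = −5. Need ΔY = −$124 billion, so ΔT = ΔY/(−c·k) = −(−$124 billion) × 0.18 / 0.9 ≈ +$25 billion.
The government should raise lump-sum taxes by $25 billion.

+$25 billion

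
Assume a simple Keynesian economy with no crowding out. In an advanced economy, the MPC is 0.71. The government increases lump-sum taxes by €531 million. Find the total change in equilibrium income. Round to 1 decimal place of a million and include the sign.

−€1,300.0 million

A lump-sum tax change of +€531 million shifts disposable income by −€531 million; first-round consumption changes by −c × ΔT = −0.71 × (+€531 million) = −€377.01 million.
Expenditure multiplier = 1/(1 − MPC) = 1/(1 − 0.71) = 1/0.29 ≈ 3.448.
The tax multiplier is −c × k ≈ −2.448, so ΔY = k × (−c·ΔT) = (−€377.01 million) / 0.29 ≈ −€1,300 million.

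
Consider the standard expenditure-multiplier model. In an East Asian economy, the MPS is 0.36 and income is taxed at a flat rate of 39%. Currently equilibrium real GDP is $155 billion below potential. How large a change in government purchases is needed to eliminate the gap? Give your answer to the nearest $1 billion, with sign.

+$94 billion

MPC = 1 − MPS = 1 − 0.36 = 0.64.
Spending multiplier = 1/(1 − c(1−t)) = 1/(1 − 0.64×0.61) = 1/0.6096 ≈ 1.64.
Need ΔY = +$155 billion, so ΔG = ΔY/k = (+$155 billion) × 0.6096 ≈ +$94 billion.
The government should increase government purchases by $94 billion.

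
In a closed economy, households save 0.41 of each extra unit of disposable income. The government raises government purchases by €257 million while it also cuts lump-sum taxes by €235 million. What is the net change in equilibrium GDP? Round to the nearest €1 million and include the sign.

+€965 million

MPC = 1 − MPS = 1 − 0.41 = 0.59.
Expenditure multiplier = 1/(1 − MPC) = 1/(1 − 0.59) = 1/0.41 ≈ 2.439.
ΔG contributes k·ΔG = (+€257 million) / 0.41 ≈ +€626.8 million.
ΔT of −€235 million changes first-round spending by −c·ΔT = +€138.65 million, contributing k·(−c·ΔT) = (+€138.65 million) / 0.41 ≈ +€338.2 million.
Net ΔY = k(ΔG − c·ΔT) = (+€395.65 million) / 0.41 = +€965 million.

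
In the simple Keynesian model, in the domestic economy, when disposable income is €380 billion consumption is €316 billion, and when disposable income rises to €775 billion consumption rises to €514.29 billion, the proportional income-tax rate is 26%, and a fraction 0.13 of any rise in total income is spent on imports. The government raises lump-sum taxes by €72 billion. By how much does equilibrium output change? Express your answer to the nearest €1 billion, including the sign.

MPC = ΔC/ΔYd = (514.29 − 316)/(775 − 380) = 198.29/395 = 0.502.
A lump-sum tax change of +€72 billion shifts disposable income by −€72 billion; first-round consumption changes by −c × ΔT = −0.502 × (+€72 billion) = −€36.144 billion.
Expenditure multiplier = 1/(1 − c(1−t) + m) = 1/(1 − 0.502×0.74 + 0.13) = 1/0.75852 ≈ 1.318.
The tax multiplier is −c × k ≈ −0.662, so ΔY = k × (−c·ΔT) = (−€36.144 billion) / 0.75852 ≈ −€48 billion.

−€48 billion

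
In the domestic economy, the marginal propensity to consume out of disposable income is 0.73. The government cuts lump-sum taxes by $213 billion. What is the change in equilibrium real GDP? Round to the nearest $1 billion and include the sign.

A lump-sum tax change of −$213 billion shifts disposable income by +$213 billion; first-round consumption changes by −c × ΔT = −0.73 × (−$213 billion) = +$155.49 billion.
Expenditure multiplier = 1/(1 − MPC) = 1/(1 − 0.73) = 1/0.27 ≈ 3.704.
The tax multiplier is −c × k ≈ −2.704, so ΔY = k × (−c·ΔT) = (+$155.49 billion) / 0.27 ≈ +$576 billion.

+$576 billion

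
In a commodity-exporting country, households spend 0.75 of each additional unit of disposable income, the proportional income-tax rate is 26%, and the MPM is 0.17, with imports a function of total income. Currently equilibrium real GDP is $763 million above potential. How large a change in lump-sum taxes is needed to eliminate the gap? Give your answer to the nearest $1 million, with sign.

+$626 million

Spending multiplier = 1/(1 − c(1−t) + m) = 1/(1 − 0.75×0.74 + 0.17) = 1/0.615 ≈ 1.626.
Tax multiplier = −c·k = −0.75/0.615 ≈ −1.22. Need ΔY = −$763 million, so ΔT = ΔY/(−c·k) = −(−$763 million) × 0.615 / 0.75 ≈ +$626 million.
The government should raise lump-sum taxes by $626 million.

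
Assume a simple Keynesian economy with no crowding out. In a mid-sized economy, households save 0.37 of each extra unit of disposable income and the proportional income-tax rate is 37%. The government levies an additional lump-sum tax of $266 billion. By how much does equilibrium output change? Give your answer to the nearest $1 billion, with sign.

MPC = 1 − MPS = 1 − 0.37 = 0.63.
A lump-sum tax change of +$266 billion shifts disposable income by −$266 billion; first-round consumption changes by −c × ΔT = −0.63 × (+$266 billion) = −$167.58 billion.
Expenditure multiplier = 1/(1 − c(1−t)) = 1/(1 − 0.63×0.63) = 1/0.6031 ≈ 1.658.
The tax multiplier is −c × k ≈ −1.045, so ΔY = k × (−c·ΔT) = (−$167.58 billion) / 0.6031 ≈ −$278 billion.

−$278 billion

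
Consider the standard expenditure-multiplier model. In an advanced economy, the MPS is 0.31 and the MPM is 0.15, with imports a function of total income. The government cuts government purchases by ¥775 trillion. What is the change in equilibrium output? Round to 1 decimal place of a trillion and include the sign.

MPC = 1 − MPS = 1 − 0.31 = 0.69.
Expenditure multiplier = 1/(1 − c + m) = 1/(1 − 0.69 + 0.15) = 1/0.46 ≈ 2.174.
ΔY = k × ΔG = (−¥775 trillion) / 0.46 ≈ −¥1,684.8 trillion.

−¥1,684.8 trillion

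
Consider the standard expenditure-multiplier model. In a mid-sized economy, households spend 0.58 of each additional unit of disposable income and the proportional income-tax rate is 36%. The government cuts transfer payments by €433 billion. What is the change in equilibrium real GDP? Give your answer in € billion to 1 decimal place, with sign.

−€399.4 billion

The transfer change shifts disposable income by −€433 billion, so first-round consumption changes by c·ΔTR = 0.58 × (−€433 billion) = −€251.14 billion.
Expenditure multiplier = 1/(1 − c(1−t)) = 1/(1 − 0.58×0.64) = 1/0.6288 ≈ 1.59.
The transfer multiplier is c × k ≈ 0.922, so ΔY = k × (c·ΔTR) = (−€251.14 billion) / 0.6288 ≈ −€399.4 billion.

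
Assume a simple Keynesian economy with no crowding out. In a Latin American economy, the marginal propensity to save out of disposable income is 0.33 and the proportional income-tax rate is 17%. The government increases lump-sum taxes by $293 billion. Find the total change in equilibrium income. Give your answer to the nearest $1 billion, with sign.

MPC = 1 − MPS = 1 − 0.33 = 0.67.
A lump-sum tax change of +$293 billion shifts disposable income by −$293 billion; first-round consumption changes by −c × ΔT = −0.67 × (+$293 billion) = −$196.31 billion.
Expenditure multiplier = 1/(1 − c(1−t)) = 1/(1 − 0.67×0.83) = 1/0.4439 ≈ 2.253.
The tax multiplier is −c × k ≈ −1.509, so ΔY = k × (−c·ΔT) = (−$196.31 billion) / 0.4439 ≈ −$442 billion.

−$442 billion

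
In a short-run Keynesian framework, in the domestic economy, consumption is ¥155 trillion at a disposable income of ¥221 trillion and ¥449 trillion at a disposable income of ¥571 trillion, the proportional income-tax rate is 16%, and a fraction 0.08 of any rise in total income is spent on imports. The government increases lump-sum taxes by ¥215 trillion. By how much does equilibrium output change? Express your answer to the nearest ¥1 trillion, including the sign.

−¥482 trillion

MPC = ΔC/ΔYd = (449 − 155)/(571 − 221) = 294/350 = 0.84.
A lump-sum tax change of +¥215 trillion shifts disposable income by −¥215 trillion; first-round consumption changes by −c × ΔT = −0.84 × (+¥215 trillion) = −¥180.6 trillion.
Expenditure multiplier = 1/(1 − c(1−t) + m) = 1/(1 − 0.84×0.84 + 0.08) = 1/0.3744 ≈ 2.671.
The tax multiplier is −c × k ≈ −2.244, so ΔY = k × (−c·ΔT) = (−¥180.6 trillion) / 0.3744 ≈ −¥482 trillion.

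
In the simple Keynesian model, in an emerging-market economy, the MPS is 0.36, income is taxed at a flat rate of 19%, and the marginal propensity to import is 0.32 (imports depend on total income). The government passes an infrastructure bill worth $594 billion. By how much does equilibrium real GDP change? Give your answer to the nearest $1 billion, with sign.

+$741 billion

MPC = 1 − MPS = 1 − 0.36 = 0.64.
Government-spending multiplier = 1/(1 − c(1−t) + m) = 1/(1 − 0.64×0.81 + 0.32) = 1/0.8016 ≈ 1.248.
ΔY = k × ΔG = (+$594 billion) / 0.8016 ≈ +$741 billion.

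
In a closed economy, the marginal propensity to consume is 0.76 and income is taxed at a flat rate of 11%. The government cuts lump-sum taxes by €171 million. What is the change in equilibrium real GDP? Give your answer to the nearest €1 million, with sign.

A lump-sum tax change of −€171 million shifts disposable income by +€171 million; first-round consumption changes by −c × ΔT = −0.76 × (−€171 million) = +€129.96 million.
Expenditure multiplier = 1/(1 − c(1−t)) = 1/(1 − 0.76×0.89) = 1/0.3236 ≈ 3.09.
The tax multiplier is −c × k ≈ −2.349, so ΔY = k × (−c·ΔT) = (+€129.96 million) / 0.3236 ≈ +€402 million.

+€402 million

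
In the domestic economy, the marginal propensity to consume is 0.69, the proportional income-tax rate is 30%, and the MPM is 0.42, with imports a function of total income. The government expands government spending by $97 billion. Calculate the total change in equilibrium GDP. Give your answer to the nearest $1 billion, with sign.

Spending multiplier = 1/(1 − c(1−t) + m) = 1/(1 − 0.69×0.7 + 0.42) = 1/0.937 ≈ 1.067.
ΔY = k × ΔG = (+$97 billion) / 0.937 ≈ +$104 billion.

+$104 billion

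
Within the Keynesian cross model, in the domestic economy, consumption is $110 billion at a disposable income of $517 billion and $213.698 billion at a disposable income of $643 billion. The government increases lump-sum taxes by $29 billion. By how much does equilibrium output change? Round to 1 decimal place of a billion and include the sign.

−$134.8 billion

MPC = ΔC/ΔYd = (213.698 − 110)/(643 − 517) = 103.698/126 = 0.823.
A lump-sum tax change of +$29 billion shifts disposable income by −$29 billion; first-round consumption changes by −c × ΔT = −0.823 × (+$29 billion) = −$23.867 billion.
Expenditure multiplier = 1/(1 − MPC) = 1/(1 − 0.823) = 1/0.177 ≈ 5.65.
The tax multiplier is −c × k ≈ −4.65, so ΔY = k × (−c·ΔT) = (−$23.867 billion) / 0.177 ≈ −$134.8 billion.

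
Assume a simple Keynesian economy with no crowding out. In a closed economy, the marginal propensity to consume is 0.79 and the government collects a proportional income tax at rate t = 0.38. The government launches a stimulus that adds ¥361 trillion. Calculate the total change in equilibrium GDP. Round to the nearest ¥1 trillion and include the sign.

Spending multiplier = 1/(1 − c(1−t)) = 1/(1 − 0.79×0.62) = 1/0.5102 ≈ 1.96.
ΔY = k × ΔG = (+¥361 trillion) / 0.5102 ≈ +¥708 trillion.

+¥708 trillion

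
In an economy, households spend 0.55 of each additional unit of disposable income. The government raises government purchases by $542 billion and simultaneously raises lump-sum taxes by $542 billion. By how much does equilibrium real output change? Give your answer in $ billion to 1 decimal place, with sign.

+$542.0 billion

Expenditure multiplier = 1/(1 − MPC) = 1/(1 − 0.55) = 1/0.45 ≈ 2.222.
ΔG contributes k·ΔG = (+$542 billion) / 0.45 ≈ +$1,204.4 billion.
ΔT of +$542 billion changes first-round spending by −c·ΔT = −$298.1 billion, contributing k·(−c·ΔT) = (−$298.1 billion) / 0.45 ≈ −$662.4 billion.
With ΔG = ΔT and no other leakages, the balanced-budget multiplier is 1, so ΔY = ΔG = +$542 billion.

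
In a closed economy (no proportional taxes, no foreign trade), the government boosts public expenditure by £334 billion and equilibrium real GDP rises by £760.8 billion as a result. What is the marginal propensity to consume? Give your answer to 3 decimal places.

0.561

Implied spending multiplier k = ΔY/ΔG = 760.8/334 ≈ 2.2778.
Since k = 1/(1 − MPC), MPC = 1 − 1/k = 1 − ΔG/ΔY = 1 − 334/760.8 ≈ 0.561.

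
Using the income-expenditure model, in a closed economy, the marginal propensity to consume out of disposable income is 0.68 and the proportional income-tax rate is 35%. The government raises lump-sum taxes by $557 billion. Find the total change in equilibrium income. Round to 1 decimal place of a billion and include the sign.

−$678.8 billion

A lump-sum tax change of +$557 billion shifts disposable income by −$557 billion; first-round consumption changes by −c × ΔT = −0.68 × (+$557 billion) = −$378.76 billion.
Expenditure multiplier = 1/(1 − c(1−t)) = 1/(1 − 0.68×0.65) = 1/0.558 ≈ 1.792.
The tax multiplier is −c × k ≈ −1.219, so ΔY = k × (−c·ΔT) = (−$378.76 billion) / 0.558 ≈ −$678.8 billion.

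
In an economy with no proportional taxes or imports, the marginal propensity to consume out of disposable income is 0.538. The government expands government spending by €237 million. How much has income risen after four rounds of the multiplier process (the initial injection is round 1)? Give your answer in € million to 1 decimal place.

Round 1 adds ΔG = €237 million; each later round is MPC = 0.538 times the previous.
After 4 rounds: 237 + 127.506 + 68.598228 + 36.905846664 = ΔG·(1 − c^4)/(1 − c) = 237 × (1 − 0.083777829136)/0.462 ≈ €470 million.

€470.0 million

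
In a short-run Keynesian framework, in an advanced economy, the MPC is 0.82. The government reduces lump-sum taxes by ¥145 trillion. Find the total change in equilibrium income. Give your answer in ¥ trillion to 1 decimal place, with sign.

A lump-sum tax change of −¥145 trillion shifts disposable income by +¥145 trillion; first-round consumption changes by −c × ΔT = −0.82 × (−¥145 trillion) = +¥118.9 trillion.
Expenditure multiplier = 1/(1 − MPC) = 1/(1 − 0.82) = 1/0.18 ≈ 5.556.
The tax multiplier is −c × k ≈ −4.556, so ΔY = k × (−c·ΔT) = (+¥118.9 trillion) / 0.18 ≈ +¥660.6 trillion.

+¥660.6 trillion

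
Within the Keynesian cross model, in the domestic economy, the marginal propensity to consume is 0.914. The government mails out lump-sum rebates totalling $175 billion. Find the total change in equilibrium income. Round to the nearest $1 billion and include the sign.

+$1,860 billion

A lump-sum tax change of −$175 billion shifts disposable income by +$175 billion; first-round consumption changes by −c × ΔT = −0.914 × (−$175 billion) = +$159.95 billion.
Expenditure multiplier = 1/(1 − MPC) = 1/(1 − 0.914) = 1/0.086 ≈ 11.628.
The tax multiplier is −c × k ≈ −10.628, so ΔY = k × (−c·ΔT) = (+$159.95 billion) / 0.086 ≈ +$1,860 billion.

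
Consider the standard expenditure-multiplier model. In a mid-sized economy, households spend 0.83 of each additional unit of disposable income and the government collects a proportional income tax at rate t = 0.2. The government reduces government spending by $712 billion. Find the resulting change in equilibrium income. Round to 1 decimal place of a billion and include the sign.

−$2,119.0 billion

Government-spending multiplier = 1/(1 − c(1−t)) = 1/(1 − 0.83×0.8) = 1/0.336 ≈ 2.976.
ΔY = k × ΔG = (−$712 billion) / 0.336 ≈ −$2,119 billion.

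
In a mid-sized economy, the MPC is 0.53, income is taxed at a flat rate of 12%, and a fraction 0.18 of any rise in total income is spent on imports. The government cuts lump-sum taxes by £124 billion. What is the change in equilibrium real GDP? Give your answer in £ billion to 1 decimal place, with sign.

A lump-sum tax change of −£124 billion shifts disposable income by +£124 billion; first-round consumption changes by −c × ΔT = −0.53 × (−£124 billion) = +£65.72 billion.
Expenditure multiplier = 1/(1 − c(1−t) + m) = 1/(1 − 0.53×0.88 + 0.18) = 1/0.7136 ≈ 1.401.
The tax multiplier is −c × k ≈ −0.743, so ΔY = k × (−c·ΔT) = (+£65.72 billion) / 0.7136 ≈ +£92.1 billion.

+£92.1 billion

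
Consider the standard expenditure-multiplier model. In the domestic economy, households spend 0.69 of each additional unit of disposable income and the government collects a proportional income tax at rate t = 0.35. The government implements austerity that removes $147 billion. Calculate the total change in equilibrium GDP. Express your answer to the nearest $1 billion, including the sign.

Expenditure multiplier = 1/(1 − c(1−t)) = 1/(1 − 0.69×0.65) = 1/0.5515 ≈ 1.813.
ΔY = k × ΔG = (−$147 billion) / 0.5515 ≈ −$267 billion.

−$267 billion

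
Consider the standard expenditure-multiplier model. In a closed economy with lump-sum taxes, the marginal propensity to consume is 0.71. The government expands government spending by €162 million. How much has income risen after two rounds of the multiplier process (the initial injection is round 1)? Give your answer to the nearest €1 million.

Round 1 adds ΔG = €162 million; each later round is MPC = 0.71 times the previous.
After 2 rounds: 162 + 115.02 = ΔG·(1 − c^2)/(1 − c) = 162 × (1 − 0.5041)/0.29 ≈ €277 million.

€277 million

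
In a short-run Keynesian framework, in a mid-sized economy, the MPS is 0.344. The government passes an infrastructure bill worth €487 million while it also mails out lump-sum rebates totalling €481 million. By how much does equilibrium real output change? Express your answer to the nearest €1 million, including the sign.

+€2,333 million

MPC = 1 − MPS = 1 − 0.344 = 0.656.
Expenditure multiplier = 1/(1 − MPC) = 1/(1 − 0.656) = 1/0.344 ≈ 2.907.
ΔG contributes k·ΔG = (+€487 million) / 0.344 ≈ +€1,415.7 million.
ΔT of −€481 million changes first-round spending by −c·ΔT = +€315.536 million, contributing k·(−c·ΔT) = (+€315.536 million) / 0.344 ≈ +€917.3 million.
Net ΔY = k(ΔG − c·ΔT) = (+€802.536 million) / 0.344 ≈ +€2,333 million.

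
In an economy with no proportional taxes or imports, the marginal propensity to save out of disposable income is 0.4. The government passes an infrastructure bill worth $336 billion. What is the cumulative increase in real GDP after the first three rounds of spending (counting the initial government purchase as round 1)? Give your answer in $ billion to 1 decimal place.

MPC = 1 − MPS = 1 − 0.4 = 0.6.
Round 1 adds ΔG = $336 billion; each later round is MPC = 0.6 times the previous.
After 3 rounds: 336 + 201.6 + 120.96 = ΔG·(1 − c^3)/(1 − c) = 336 × (1 − 0.216)/0.4 ≈ $658.6 billion.

$658.6 billion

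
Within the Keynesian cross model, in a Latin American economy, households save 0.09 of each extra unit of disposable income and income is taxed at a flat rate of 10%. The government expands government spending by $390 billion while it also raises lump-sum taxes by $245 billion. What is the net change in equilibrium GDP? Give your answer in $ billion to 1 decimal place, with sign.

MPC = 1 − MPS = 1 − 0.09 = 0.91.
Expenditure multiplier = 1/(1 − c(1−t)) = 1/(1 − 0.91×0.9) = 1/0.181 ≈ 5.525.
ΔG contributes k·ΔG = (+$390 billion) / 0.181 ≈ +$2,154.7 billion.
ΔT of +$245 billion changes first-round spending by −c·ΔT = −$222.95 billion, contributing k·(−c·ΔT) = (−$222.95 billion) / 0.181 ≈ −$1,231.8 billion.
Net ΔY = k(ΔG − c·ΔT) = (+$167.05 billion) / 0.181 ≈ +$922.9 billion.

+$922.9 billion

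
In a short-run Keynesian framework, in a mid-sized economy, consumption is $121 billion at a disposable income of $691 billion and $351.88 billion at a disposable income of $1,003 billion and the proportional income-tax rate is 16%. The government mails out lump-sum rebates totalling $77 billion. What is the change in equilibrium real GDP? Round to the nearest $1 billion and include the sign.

+$151 billion

MPC = ΔC/ΔYd = (351.88 − 121)/(1,003 − 691) = 230.88/312 = 0.74.
A lump-sum tax change of −$77 billion shifts disposable income by +$77 billion; first-round consumption changes by −c × ΔT = −0.74 × (−$77 billion) = +$56.98 billion.
Expenditure multiplier = 1/(1 − c(1−t)) = 1/(1 − 0.74×0.84) = 1/0.3784 ≈ 2.643.
The tax multiplier is −c × k ≈ −1.956, so ΔY = k × (−c·ΔT) = (+$56.98 billion) / 0.3784 ≈ +$151 billion.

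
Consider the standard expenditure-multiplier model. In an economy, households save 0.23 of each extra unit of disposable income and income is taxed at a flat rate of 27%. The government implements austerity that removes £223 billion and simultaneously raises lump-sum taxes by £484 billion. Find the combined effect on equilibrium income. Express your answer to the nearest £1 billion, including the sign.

−£1,360 billion

MPC = 1 − MPS = 1 − 0.23 = 0.77.
Expenditure multiplier = 1/(1 − c(1−t)) = 1/(1 − 0.77×0.73) = 1/0.4379 ≈ 2.284.
ΔG contributes k·ΔG = (−£223 billion) / 0.4379 ≈ −£509.2 billion.
ΔT of +£484 billion changes first-round spending by −c·ΔT = −£372.68 billion, contributing k·(−c·ΔT) = (−£372.68 billion) / 0.4379 ≈ −£851.1 billion.
Net ΔY = k(ΔG − c·ΔT) = (−£595.68 billion) / 0.4379 ≈ −£1,360 billion.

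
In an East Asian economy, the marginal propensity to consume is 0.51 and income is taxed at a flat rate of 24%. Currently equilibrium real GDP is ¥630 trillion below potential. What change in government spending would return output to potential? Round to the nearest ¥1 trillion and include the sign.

+¥386 trillion

Spending multiplier = 1/(1 − c(1−t)) = 1/(1 − 0.51×0.76) = 1/0.6124 ≈ 1.633.
Need ΔY = +¥630 trillion, so ΔG = ΔY/k = (+¥630 trillion) × 0.6124 ≈ +¥386 trillion.
The government should increase government spending by ¥386 trillion.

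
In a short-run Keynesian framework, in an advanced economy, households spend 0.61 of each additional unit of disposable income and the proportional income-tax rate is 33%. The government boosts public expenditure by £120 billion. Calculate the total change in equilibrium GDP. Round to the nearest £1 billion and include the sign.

Government-spending multiplier = 1/(1 − c(1−t)) = 1/(1 − 0.61×0.67) = 1/0.5913 ≈ 1.691.
ΔY = k × ΔG = (+£120 billion) / 0.5913 ≈ +£203 billion.

+£203 billion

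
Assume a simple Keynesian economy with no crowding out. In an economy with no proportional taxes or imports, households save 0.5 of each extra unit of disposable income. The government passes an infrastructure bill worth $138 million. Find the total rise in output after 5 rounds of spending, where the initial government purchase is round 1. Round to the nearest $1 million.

MPC = 1 − MPS = 1 − 0.5 = 0.5.
Round 1 adds ΔG = $138 million; each later round is MPC = 0.5 times the previous.
After 5 rounds: 138 + 69 + 34.5 + 17.25 + 8.625 = ΔG·(1 − c^5)/(1 − c) = 138 × (1 − 0.03125)/0.5 ≈ $267 million.

$267 million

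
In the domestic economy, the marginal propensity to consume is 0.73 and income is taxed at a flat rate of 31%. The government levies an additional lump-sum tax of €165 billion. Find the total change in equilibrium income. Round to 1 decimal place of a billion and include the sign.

−€242.7 billion

A lump-sum tax change of +€165 billion shifts disposable income by −€165 billion; first-round consumption changes by −c × ΔT = −0.73 × (+€165 billion) = −€120.45 billion.
Expenditure multiplier = 1/(1 − c(1−t)) = 1/(1 − 0.73×0.69) = 1/0.4963 ≈ 2.015.
The tax multiplier is −c × k ≈ −1.471, so ΔY = k × (−c·ΔT) = (−€120.45 billion) / 0.4963 ≈ −€242.7 billion.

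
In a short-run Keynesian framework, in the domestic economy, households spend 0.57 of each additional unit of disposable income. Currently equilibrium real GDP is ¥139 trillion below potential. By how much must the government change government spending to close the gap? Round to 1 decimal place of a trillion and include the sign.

+¥59.8 trillion

Spending multiplier = 1/(1 − MPC) = 1/(1 − 0.57) = 1/0.43 ≈ 2.326.
Need ΔY = +¥139 trillion, so ΔG = ΔY/k = (+¥139 trillion) × 0.43 ≈ +¥59.8 trillion.
The government should increase government spending by ¥59.8 trillion.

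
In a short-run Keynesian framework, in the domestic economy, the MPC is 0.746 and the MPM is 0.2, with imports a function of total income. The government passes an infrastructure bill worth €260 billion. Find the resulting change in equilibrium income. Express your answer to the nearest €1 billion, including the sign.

+€573 billion

Government-spending multiplier = 1/(1 − c + m) = 1/(1 − 0.746 + 0.2) = 1/0.454 ≈ 2.203.
ΔY = k × ΔG = (+€260 billion) / 0.454 ≈ +€573 billion.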